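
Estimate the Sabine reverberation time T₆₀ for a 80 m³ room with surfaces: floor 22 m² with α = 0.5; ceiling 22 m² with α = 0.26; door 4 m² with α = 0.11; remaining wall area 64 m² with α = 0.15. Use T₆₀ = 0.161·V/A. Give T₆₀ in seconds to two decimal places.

0.48 s

A = Σ Sᵢαᵢ = 22·0.5 + 22·0.26 + 4·0.11 + 64·0.15 = 26.76 m².
T₆₀ = 0.161·V/A = 0.161·80/26.76 = 0.481 s.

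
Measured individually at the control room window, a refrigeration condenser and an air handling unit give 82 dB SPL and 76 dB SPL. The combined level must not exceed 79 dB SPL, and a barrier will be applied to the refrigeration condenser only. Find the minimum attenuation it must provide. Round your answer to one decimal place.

6.0 dB

The untreated sources together contribute 10^(76/10) = 3.981e+07, i.e. 76.00 dB SPL.
To meet 79 dB SPL overall, the treated refrigeration condenser may contribute at most 10^(79/10) − 3.981e+07 = 3.962e+07, i.e. 75.98 dB SPL.
Required insertion loss = 82 − 75.98 = 6.02 dB.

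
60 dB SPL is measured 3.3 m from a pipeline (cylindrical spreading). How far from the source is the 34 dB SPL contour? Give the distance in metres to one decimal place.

The 26.0 dB drop corresponds to a distance ratio of 10^(26.0/10) for a line source.
r₂ = 3.3·10^((60−34)/10) = 3.3·10^(26.0/10) = 1313.75 m.

1313.8 m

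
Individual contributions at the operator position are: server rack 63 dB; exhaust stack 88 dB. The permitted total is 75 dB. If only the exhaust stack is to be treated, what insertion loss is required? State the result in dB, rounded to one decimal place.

Fixed contribution from the other source: Σ 10^(L/10) = 10^(63/10) = 1.995e+06 (63.00 dB).
To meet 75 dB overall, the treated exhaust stack may contribute at most 10^(75/10) − 1.995e+06 = 2.963e+07, i.e. 74.72 dB.
Required insertion loss = 88 − 74.72 = 13.28 dB.

13.3 dB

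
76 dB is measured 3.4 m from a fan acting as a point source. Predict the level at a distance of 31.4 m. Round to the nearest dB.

Spherical spreading from a point source gives a 20·log₁₀(r₂/r₁) drop.
L₂ = 76 − 20·log₁₀(31.4/3.4) = 76 − 19.309 = 56.69 dB.

57 dB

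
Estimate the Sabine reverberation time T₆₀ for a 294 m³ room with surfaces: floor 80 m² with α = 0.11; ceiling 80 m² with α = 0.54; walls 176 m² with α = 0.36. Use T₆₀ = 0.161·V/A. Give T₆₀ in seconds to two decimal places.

A = Σ Sᵢαᵢ = 80·0.11 + 80·0.54 + 176·0.36 = 115.36 m².
T₆₀ = 0.161 × 294 / 115.36 = 0.410 s.

0.41 s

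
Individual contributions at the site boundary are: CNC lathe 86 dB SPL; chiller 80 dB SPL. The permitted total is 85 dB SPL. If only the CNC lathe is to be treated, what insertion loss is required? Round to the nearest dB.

3 dB

Fixed contribution from the other source: Σ 10^(L/10) = 10^(80/10) = 1.000e+08 (80.00 dB SPL).
To meet 85 dB SPL overall, the treated CNC lathe may contribute at most 10^(85/10) − 1.000e+08 = 2.162e+08, i.e. 83.35 dB SPL.
Required insertion loss = 86 − 83.35 = 2.65 dB.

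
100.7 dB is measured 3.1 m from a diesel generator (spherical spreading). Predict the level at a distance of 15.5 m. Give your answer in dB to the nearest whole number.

Spherical spreading from a point source gives a 20·log₁₀(r₂/r₁) drop.
L₂ = 100.7 − 20·log₁₀(15.5/3.1) = 100.7 − 13.979 = 86.72 dB.

87 dB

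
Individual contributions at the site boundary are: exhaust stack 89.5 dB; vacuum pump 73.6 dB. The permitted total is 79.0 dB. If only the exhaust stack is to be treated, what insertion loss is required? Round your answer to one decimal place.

Fixed contribution from the other source: Σ 10^(L/10) = 10^(73.6/10) = 2.291e+07 (73.60 dB).
The limit corresponds to 10^(79.0/10) = 7.943e+07; subtracting the fixed part leaves 5.652e+07 for the exhaust stack, i.e. 77.52 dB.
So the exhaust stack must be reduced from 89.5 to 77.52 dB: IL = 11.98 dB.

12.0 dB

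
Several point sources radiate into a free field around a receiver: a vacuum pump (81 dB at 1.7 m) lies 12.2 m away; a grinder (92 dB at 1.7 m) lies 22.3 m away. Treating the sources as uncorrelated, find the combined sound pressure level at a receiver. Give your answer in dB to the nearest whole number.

71 dB

Propagate each source to the receiver with L = L_ref − 20·log₁₀(r/r_ref), then add intensities.
vacuum pump: 81 − 20·log₁₀(12.2/1.7) = 81 − 17.12 = 63.88 dB.
grinder: 92 − 20·log₁₀(22.3/1.7) = 92 − 22.36 = 69.64 dB.
Σ 10^(L/10) = 1.166e+07 → L_total = 10·log₁₀(1.166e+07) = 70.67 dB.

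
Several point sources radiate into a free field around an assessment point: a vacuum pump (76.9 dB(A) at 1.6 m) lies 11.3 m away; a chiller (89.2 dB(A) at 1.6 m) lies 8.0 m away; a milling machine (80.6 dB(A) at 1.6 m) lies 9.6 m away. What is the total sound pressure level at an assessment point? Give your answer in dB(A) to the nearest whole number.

76 dB(A)

First find each source's level at the receiver (point-source: −20·log₁₀(r/r_ref)), then combine on an intensity basis.
vacuum pump: 76.9 − 20·log₁₀(11.3/1.6) = 76.9 − 16.98 = 59.92 dB(A).
chiller: 89.2 − 20·log₁₀(8.0/1.6) = 89.2 − 13.98 = 75.22 dB(A).
milling machine: 80.6 − 20·log₁₀(9.6/1.6) = 80.6 − 15.56 = 65.04 dB(A).
Σ 10^(L/10) = 3.744e+07 → L_total = 10·log₁₀(3.744e+07) = 75.73 dB(A).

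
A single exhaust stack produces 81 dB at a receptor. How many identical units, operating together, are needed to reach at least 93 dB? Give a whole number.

16

The shortfall is 93 − 81 = 12.0 dB, and N units add 10·log₁₀ N, so need 10·log₁₀ N ≥ 12.0.
N ≥ 10^(12.0/10) = 15.849, so N = 16.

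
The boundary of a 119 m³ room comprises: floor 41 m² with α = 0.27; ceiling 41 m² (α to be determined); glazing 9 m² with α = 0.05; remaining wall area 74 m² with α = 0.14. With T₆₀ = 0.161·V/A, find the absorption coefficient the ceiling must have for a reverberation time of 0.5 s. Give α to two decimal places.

0.40

From T₆₀ = 0.161·V/A, the target T₆₀ = 0.5 s needs A = 0.161·119/0.5 = 38.32 m².
Absorption from the other surfaces = 41·0.27 + 9·0.05 + 74·0.14 = 21.88 m², so the ceiling must supply 16.44 m² over 41 m².
α = 16.44/41 = 0.401.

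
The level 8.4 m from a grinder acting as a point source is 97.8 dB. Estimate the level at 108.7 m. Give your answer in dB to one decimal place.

75.6 dB

For a point source, L₂ = L₁ − 20·log₁₀(r₂/r₁).
L₂ = 97.8 − 20·log₁₀(108.7/8.4) = 97.8 − 22.239 = 75.56 dB.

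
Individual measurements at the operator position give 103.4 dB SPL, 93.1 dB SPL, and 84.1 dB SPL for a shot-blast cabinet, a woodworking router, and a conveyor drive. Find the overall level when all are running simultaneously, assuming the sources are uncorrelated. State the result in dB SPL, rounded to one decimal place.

Incoherent sources combine by intensity addition: L_total = 10·log₁₀(Σ 10^(L_i/10)).
Σ 10^(L/10) = 10^(103.4/10) + 10^(93.1/10) + 10^(84.1/10) = 2.418e+10.
L_total = 10·log₁₀(2.418e+10) = 103.83 dB SPL.

103.8 dB SPL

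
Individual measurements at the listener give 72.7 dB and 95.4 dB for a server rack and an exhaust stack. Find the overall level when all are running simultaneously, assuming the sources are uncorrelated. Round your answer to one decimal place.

For uncorrelated sources the intensities add, so convert each level to linear form, sum, and take 10·log₁₀ of the total.
Σ 10^(L/10) = 10^(72.7/10) + 10^(95.4/10) = 3.486e+09.
L_total = 10·log₁₀(3.486e+09) = 95.42 dB.

95.4 dB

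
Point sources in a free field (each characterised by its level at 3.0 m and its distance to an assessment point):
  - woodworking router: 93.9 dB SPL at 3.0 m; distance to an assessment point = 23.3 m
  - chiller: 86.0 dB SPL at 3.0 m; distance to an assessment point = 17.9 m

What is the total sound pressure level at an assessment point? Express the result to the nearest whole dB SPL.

77 dB SPL

Apply inverse-square spreading to bring every level to the receiver, then sum 10^(L/10).
woodworking router: 93.9 − 20·log₁₀(23.3/3.0) = 93.9 − 17.80 = 76.10 dB SPL.
chiller: 86.0 − 20·log₁₀(17.9/3.0) = 86.0 − 15.51 = 70.49 dB SPL.
Σ 10^(L/10) = 5.188e+07 → L_total = 10·log₁₀(5.188e+07) = 77.15 dB SPL.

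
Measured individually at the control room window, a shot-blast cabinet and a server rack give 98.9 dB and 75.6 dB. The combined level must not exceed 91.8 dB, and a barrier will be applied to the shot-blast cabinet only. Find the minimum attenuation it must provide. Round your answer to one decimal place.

7.2 dB

The untreated sources together contribute 10^(75.6/10) = 3.631e+07, i.e. 75.60 dB.
The limit corresponds to 10^(91.8/10) = 1.514e+09; subtracting the fixed part leaves 1.477e+09 for the shot-blast cabinet, i.e. 91.69 dB.
So the shot-blast cabinet must be reduced from 98.9 to 91.69 dB: IL = 7.21 dB.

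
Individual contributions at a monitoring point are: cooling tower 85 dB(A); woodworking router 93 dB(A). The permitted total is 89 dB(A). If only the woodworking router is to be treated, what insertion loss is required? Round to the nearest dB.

6 dB

The untreated sources together contribute 10^(85/10) = 3.162e+08, i.e. 85.00 dB(A).
The limit corresponds to 10^(89/10) = 7.943e+08; subtracting the fixed part leaves 4.781e+08 for the woodworking router, i.e. 86.80 dB(A).
So the woodworking router must be reduced from 93 to 86.80 dB(A): IL = 6.20 dB.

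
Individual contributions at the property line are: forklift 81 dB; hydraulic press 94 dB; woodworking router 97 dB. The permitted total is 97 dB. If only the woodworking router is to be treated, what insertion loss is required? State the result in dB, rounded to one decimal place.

Everything except the woodworking router sums to 10^(81/10) + 10^(94/10) = 2.638e+09 in linear terms, 94.21 dB.
The limit corresponds to 10^(97/10) = 5.012e+09; subtracting the fixed part leaves 2.374e+09 for the woodworking router, i.e. 93.75 dB.
So the woodworking router must be reduced from 97 to 93.75 dB: IL = 3.25 dB.

3.2 dB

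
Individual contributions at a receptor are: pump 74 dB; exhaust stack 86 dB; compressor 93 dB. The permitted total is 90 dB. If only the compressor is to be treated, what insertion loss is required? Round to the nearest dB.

Fixed contribution from the other sources: Σ 10^(L/10) = 10^(74/10) + 10^(86/10) = 4.232e+08 (86.27 dB).
To meet 90 dB overall, the treated compressor may contribute at most 10^(90/10) − 4.232e+08 = 5.768e+08, i.e. 87.61 dB.
So the compressor must be reduced from 93 to 87.61 dB: IL = 5.39 dB.

5 dB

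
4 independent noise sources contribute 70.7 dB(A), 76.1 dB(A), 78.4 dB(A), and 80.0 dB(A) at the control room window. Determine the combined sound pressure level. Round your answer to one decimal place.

83.5 dB(A)

Incoherent sources combine by intensity addition: L_total = 10·log₁₀(Σ 10^(L_i/10)).
Σ 10^(L/10) = 10^(70.7/10) + 10^(76.1/10) + 10^(78.4/10) + 10^(80.0/10) = 2.217e+08.
L_total = 10·log₁₀(2.217e+08) = 83.46 dB(A).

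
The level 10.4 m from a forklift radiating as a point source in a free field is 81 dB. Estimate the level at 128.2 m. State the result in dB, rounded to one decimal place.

For a point source, L₂ = L₁ − 20·log₁₀(r₂/r₁).
L₂ = 81 − 20·log₁₀(128.2/10.4) = 81 − 21.817 = 59.18 dB.

59.2 dB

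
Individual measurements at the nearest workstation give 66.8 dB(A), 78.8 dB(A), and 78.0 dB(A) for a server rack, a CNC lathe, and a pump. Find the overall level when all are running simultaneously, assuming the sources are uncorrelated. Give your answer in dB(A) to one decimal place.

81.6 dB(A)

For uncorrelated sources the intensities add, so convert each level to linear form, sum, and take 10·log₁₀ of the total.
Σ 10^(L/10) = 10^(66.8/10) + 10^(78.8/10) + 10^(78.0/10) = 1.437e+08.
L_total = 10·log₁₀(1.437e+08) = 81.58 dB(A).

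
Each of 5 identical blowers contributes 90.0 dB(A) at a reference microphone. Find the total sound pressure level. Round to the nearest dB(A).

97 dB(A)

With 5 equal, uncorrelated contributions the intensity is 5× that of one unit, giving a rise of 10·log₁₀ 5.
L_total = 90.0 + 10·log₁₀(5) = 90.0 + 6.990 = 96.99 dB(A).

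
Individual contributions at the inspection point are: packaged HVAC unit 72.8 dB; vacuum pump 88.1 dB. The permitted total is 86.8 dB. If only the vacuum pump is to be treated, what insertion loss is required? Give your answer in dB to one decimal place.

The untreated sources together contribute 10^(72.8/10) = 1.905e+07, i.e. 72.80 dB.
To meet 86.8 dB overall, the treated vacuum pump may contribute at most 10^(86.8/10) − 1.905e+07 = 4.596e+08, i.e. 86.62 dB.
So the vacuum pump must be reduced from 88.1 to 86.62 dB: IL = 1.48 dB.

1.5 dB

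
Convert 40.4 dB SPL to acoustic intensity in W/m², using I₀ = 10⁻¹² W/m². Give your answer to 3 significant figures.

I/I₀ = 10^(40.4/10) = 1.096e+04, so I = 1.096e+04 × 10⁻¹² W/m².

1.10e-08 W/m²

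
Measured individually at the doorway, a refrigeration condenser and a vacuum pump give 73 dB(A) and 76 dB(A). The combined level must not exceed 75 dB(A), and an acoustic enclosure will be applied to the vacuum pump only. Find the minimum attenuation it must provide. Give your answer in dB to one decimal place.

Everything except the vacuum pump sums to 10^(73/10) = 1.995e+07 in linear terms, 73.00 dB(A).
The limit corresponds to 10^(75/10) = 3.162e+07; subtracting the fixed part leaves 1.167e+07 for the vacuum pump, i.e. 70.67 dB(A).
So the vacuum pump must be reduced from 76 to 70.67 dB(A): IL = 5.33 dB.

5.3 dB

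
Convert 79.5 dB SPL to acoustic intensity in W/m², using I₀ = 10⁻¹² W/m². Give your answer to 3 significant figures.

8.91e-05 W/m²

I/I₀ = 10^(79.5/10) = 8.913e+07, so I = 8.913e+07 × 10⁻¹² W/m².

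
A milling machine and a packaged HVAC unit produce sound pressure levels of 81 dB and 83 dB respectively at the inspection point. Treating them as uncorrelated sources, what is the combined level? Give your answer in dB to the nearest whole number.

Incoherent sources combine by intensity addition: L_total = 10·log₁₀(Σ 10^(L_i/10)).
Σ 10^(L/10) = 10^(81/10) + 10^(83/10) = 3.254e+08.
L_total = 10·log₁₀(3.254e+08) = 85.12 dB.

85 dB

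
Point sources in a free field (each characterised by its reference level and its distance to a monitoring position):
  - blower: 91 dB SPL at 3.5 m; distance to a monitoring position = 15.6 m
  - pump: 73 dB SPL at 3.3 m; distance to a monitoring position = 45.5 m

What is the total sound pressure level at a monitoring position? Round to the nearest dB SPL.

Propagate each source to the receiver with L = L_ref − 20·log₁₀(r/r_ref), then add intensities.
blower: 91 − 20·log₁₀(15.6/3.5) = 91 − 12.98 = 78.02 dB SPL.
pump: 73 − 20·log₁₀(45.5/3.3) = 73 − 22.79 = 50.21 dB SPL.
Σ 10^(L/10) = 6.348e+07 → L_total = 10·log₁₀(6.348e+07) = 78.03 dB SPL.

78 dB SPL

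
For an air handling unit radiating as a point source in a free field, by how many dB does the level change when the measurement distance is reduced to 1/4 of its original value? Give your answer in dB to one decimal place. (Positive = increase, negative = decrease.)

+12.0 dB

A point source loses 6 dB per doubling of distance; generally ΔL = −20·log₁₀(r₂/r₁).
ΔL = −20·log₁₀(0.25) = +12.04 dB.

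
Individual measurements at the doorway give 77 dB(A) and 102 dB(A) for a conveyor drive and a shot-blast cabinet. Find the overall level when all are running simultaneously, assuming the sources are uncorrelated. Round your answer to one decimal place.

For uncorrelated sources the intensities add, so convert each level to linear form, sum, and take 10·log₁₀ of the total.
Σ 10^(L/10) = 10^(77/10) + 10^(102/10) = 1.590e+10.
L_total = 10·log₁₀(1.590e+10) = 102.01 dB(A).

102.0 dB(A)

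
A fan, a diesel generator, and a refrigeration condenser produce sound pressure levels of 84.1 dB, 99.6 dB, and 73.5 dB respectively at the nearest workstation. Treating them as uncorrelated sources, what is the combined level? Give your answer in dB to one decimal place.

99.7 dB

For uncorrelated sources the intensities add, so convert each level to linear form, sum, and take 10·log₁₀ of the total.
Σ 10^(L/10) = 10^(84.1/10) + 10^(99.6/10) + 10^(73.5/10) = 9.400e+09.
L_total = 10·log₁₀(9.400e+09) = 99.73 dB.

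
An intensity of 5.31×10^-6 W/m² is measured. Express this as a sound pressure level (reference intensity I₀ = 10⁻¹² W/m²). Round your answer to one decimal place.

67.3 dB

L = 10·log₁₀(I/I₀) = 10·log₁₀(5.31×10^-6/10⁻¹²) = 10·log₁₀(5.31×10^6).
L = 10·(0.7251 + 6) = 67.25 dB.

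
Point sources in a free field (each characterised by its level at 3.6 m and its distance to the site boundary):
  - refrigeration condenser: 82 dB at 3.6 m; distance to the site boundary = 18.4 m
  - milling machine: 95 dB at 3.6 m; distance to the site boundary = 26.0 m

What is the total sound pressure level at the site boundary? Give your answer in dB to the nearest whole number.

Propagate each source to the receiver with L = L_ref − 20·log₁₀(r/r_ref), then add intensities.
refrigeration condenser: 82 − 20·log₁₀(18.4/3.6) = 82 − 14.17 = 67.83 dB.
milling machine: 95 − 20·log₁₀(26.0/3.6) = 95 − 17.17 = 77.83 dB.
Σ 10^(L/10) = 6.669e+07 → L_total = 10·log₁₀(6.669e+07) = 78.24 dB.

78 dB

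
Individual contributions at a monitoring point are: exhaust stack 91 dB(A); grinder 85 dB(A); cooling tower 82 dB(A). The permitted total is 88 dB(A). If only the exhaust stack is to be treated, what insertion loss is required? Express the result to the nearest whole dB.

Fixed contribution from the other sources: Σ 10^(L/10) = 10^(85/10) + 10^(82/10) = 4.747e+08 (86.76 dB(A)).
The limit corresponds to 10^(88/10) = 6.310e+08; subtracting the fixed part leaves 1.562e+08 for the exhaust stack, i.e. 81.94 dB(A).
Required insertion loss = 91 − 81.94 = 9.06 dB.

9 dB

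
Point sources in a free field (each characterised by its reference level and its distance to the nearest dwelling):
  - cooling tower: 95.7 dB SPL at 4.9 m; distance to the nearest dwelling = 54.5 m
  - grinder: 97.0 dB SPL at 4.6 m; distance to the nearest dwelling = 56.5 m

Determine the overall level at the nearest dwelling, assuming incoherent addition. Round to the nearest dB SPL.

78 dB SPL

Apply inverse-square spreading to bring every level to the receiver, then sum 10^(L/10).
cooling tower: 95.7 − 20·log₁₀(54.5/4.9) = 95.7 − 20.92 = 74.78 dB SPL.
grinder: 97.0 − 20·log₁₀(56.5/4.6) = 97.0 − 21.79 = 75.21 dB SPL.
Σ 10^(L/10) = 6.325e+07 → L_total = 10·log₁₀(6.325e+07) = 78.01 dB SPL.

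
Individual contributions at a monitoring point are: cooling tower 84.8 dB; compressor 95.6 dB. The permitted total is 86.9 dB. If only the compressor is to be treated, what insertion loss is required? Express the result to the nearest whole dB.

Everything except the compressor sums to 10^(84.8/10) = 3.020e+08 in linear terms, 84.80 dB.
The limit corresponds to 10^(86.9/10) = 4.898e+08; subtracting the fixed part leaves 1.878e+08 for the compressor, i.e. 82.74 dB.
Required insertion loss = 95.6 − 82.74 = 12.86 dB.

13 dB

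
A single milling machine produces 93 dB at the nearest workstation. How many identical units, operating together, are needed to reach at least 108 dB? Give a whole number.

Need L₁ + 10·log₁₀ N ≥ 108, i.e. log₁₀ N ≥ 1.50.
N ≥ 10^(15.0/10) = 31.623, so N = 32.

32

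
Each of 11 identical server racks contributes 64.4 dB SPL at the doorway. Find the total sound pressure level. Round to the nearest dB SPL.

75 dB SPL

L_total = L₁ + 10·log₁₀ N for N identical incoherent sources.
L_total = 64.4 + 10·log₁₀(11) = 64.4 + 10.414 = 74.81 dB SPL.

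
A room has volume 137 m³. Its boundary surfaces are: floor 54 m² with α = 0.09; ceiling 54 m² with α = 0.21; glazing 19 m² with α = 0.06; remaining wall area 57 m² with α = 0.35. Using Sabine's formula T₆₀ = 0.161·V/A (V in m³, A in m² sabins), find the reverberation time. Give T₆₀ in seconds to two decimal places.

Total absorption A = 54·0.09 + 54·0.21 + 19·0.06 + 57·0.35 = 37.29 m² sabins.
T₆₀ = 0.161·V/A = 0.161·137/37.29 = 0.591 s.

0.59 s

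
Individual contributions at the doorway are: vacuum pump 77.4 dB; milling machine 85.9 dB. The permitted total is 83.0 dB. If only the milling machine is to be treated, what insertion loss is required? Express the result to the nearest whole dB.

Everything except the milling machine sums to 10^(77.4/10) = 5.495e+07 in linear terms, 77.40 dB.
To meet 83.0 dB overall, the treated milling machine may contribute at most 10^(83.0/10) − 5.495e+07 = 1.446e+08, i.e. 81.60 dB.
So the milling machine must be reduced from 85.9 to 81.60 dB: IL = 4.30 dB.

4 dB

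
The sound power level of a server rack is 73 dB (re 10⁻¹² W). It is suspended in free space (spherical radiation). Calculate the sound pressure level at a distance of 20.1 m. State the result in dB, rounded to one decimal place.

35.9 dB

The power spreads over a sphere of area 4π·r², so L_p = L_w − 10·log₁₀(4π·r²).
4π·r² = 5077 m², 10·log₁₀ of that is 37.056 dB.
L_p = 73 − 37.056 = 35.94 dB.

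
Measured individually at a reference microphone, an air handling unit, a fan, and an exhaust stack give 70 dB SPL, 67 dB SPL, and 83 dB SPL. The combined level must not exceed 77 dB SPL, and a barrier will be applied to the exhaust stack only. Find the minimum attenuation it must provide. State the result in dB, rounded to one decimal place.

Everything except the exhaust stack sums to 10^(70/10) + 10^(67/10) = 1.501e+07 in linear terms, 71.76 dB SPL.
To meet 77 dB SPL overall, the treated exhaust stack may contribute at most 10^(77/10) − 1.501e+07 = 3.511e+07, i.e. 75.45 dB SPL.
So the exhaust stack must be reduced from 83 to 75.45 dB SPL: IL = 7.55 dB.

7.5 dB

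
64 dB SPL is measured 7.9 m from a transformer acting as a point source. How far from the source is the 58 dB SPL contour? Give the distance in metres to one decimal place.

For a point source L₁ − L₂ = 20·log₁₀(r₂/r₁), so r₂ = r₁·10^((L₁−L₂)/20).
r₂ = 7.9·10^((64−58)/20) = 7.9·10^(6.0/20) = 15.76 m.

15.8 m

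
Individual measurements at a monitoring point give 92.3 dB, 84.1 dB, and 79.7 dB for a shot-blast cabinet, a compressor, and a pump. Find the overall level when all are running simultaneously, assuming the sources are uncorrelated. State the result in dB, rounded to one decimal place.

93.1 dB

Incoherent sources combine by intensity addition: L_total = 10·log₁₀(Σ 10^(L_i/10)).
Σ 10^(L/10) = 10^(92.3/10) + 10^(84.1/10) + 10^(79.7/10) = 2.049e+09.
L_total = 10·log₁₀(2.049e+09) = 93.11 dB.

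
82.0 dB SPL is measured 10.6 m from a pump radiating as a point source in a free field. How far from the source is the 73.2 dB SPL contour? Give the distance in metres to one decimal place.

The 8.8 dB drop corresponds to a distance ratio of 10^(8.8/20) for a point source.
r₂ = 10.6·10^((82.0−73.2)/20) = 10.6·10^(8.8/20) = 29.19 m.

29.2 m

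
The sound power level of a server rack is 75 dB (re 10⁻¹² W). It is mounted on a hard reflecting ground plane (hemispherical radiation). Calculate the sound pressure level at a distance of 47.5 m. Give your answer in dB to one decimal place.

The power spreads over a hemisphere of area 2π·r², so L_p = L_w − 10·log₁₀(2π·r²).
2π·r² = 1.418e+04 m², 10·log₁₀ of that is 41.516 dB.
L_p = 75 − 41.516 = 33.48 dB.

33.5 dB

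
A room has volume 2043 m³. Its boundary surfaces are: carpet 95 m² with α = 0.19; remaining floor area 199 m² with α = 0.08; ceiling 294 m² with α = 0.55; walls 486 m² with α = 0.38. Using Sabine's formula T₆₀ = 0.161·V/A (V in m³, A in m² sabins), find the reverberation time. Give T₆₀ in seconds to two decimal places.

Summing Sᵢαᵢ: 95·0.19 + 199·0.08 + 294·0.55 + 486·0.38 = 380.35 m².
T₆₀ = 0.161·V/A = 0.161·2043/380.35 = 0.865 s.

0.86 s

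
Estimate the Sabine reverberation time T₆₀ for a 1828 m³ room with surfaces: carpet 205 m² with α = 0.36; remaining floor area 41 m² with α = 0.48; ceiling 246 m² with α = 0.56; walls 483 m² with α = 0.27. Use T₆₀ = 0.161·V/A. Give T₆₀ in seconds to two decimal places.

Total absorption A = 205·0.36 + 41·0.48 + 246·0.56 + 483·0.27 = 361.65 m² sabins.
T₆₀ = 0.161 × 1828 / 361.65 = 0.814 s.

0.81 s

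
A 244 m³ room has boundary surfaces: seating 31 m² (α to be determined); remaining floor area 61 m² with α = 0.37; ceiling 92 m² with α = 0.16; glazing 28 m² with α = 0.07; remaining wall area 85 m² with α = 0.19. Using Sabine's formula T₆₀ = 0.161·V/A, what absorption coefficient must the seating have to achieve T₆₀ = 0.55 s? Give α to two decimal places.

0.52

Required total absorption A = 0.161·244/0.55 = 71.43 m².
Absorption from the other surfaces = 61·0.37 + 92·0.16 + 28·0.07 + 85·0.19 = 55.40 m², so the seating must supply 16.03 m² over 31 m².
α = 16.03/31 = 0.517.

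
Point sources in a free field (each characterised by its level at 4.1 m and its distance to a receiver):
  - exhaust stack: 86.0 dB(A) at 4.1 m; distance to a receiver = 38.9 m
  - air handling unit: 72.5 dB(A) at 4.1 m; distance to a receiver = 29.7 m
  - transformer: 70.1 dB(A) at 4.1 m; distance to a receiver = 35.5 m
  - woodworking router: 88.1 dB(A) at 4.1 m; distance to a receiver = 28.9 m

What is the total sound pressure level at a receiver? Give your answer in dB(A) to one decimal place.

First find each source's level at the receiver (point-source: −20·log₁₀(r/r_ref)), then combine on an intensity basis.
exhaust stack: 86.0 − 20·log₁₀(38.9/4.1) = 86.0 − 19.54 = 66.46 dB(A).
air handling unit: 72.5 − 20·log₁₀(29.7/4.1) = 72.5 − 17.20 = 55.30 dB(A).
transformer: 70.1 − 20·log₁₀(35.5/4.1) = 70.1 − 18.75 = 51.35 dB(A).
woodworking router: 88.1 − 20·log₁₀(28.9/4.1) = 88.1 − 16.96 = 71.14 dB(A).
Σ 10^(L/10) = 1.789e+07 → L_total = 10·log₁₀(1.789e+07) = 72.53 dB(A).

72.5 dB(A)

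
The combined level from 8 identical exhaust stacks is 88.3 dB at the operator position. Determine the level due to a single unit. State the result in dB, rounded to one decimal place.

8 equal contributions raise the level by 10·log₁₀ 8 = 9.031 dB, so each unit alone gives 88.3 − 9.031.

79.3 dB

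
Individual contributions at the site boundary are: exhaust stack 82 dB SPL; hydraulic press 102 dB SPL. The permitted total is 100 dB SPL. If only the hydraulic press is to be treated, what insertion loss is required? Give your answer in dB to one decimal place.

2.1 dB

Fixed contribution from the other source: Σ 10^(L/10) = 10^(82/10) = 1.585e+08 (82.00 dB SPL).
To meet 100 dB SPL overall, the treated hydraulic press may contribute at most 10^(100/10) − 1.585e+08 = 9.842e+09, i.e. 99.93 dB SPL.
So the hydraulic press must be reduced from 102 to 99.93 dB SPL: IL = 2.07 dB.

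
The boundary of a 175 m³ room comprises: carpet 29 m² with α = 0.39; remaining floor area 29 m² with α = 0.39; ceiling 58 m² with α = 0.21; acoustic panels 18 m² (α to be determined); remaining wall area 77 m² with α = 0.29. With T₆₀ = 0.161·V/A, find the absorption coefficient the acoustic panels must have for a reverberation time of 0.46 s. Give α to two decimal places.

0.23

From T₆₀ = 0.161·V/A, the target T₆₀ = 0.46 s needs A = 0.161·175/0.46 = 61.25 m².
Absorption from the other surfaces = 29·0.39 + 29·0.39 + 58·0.21 + 77·0.29 = 57.13 m², so the acoustic panels must supply 4.12 m² over 18 m².
α = 4.12/18 = 0.229.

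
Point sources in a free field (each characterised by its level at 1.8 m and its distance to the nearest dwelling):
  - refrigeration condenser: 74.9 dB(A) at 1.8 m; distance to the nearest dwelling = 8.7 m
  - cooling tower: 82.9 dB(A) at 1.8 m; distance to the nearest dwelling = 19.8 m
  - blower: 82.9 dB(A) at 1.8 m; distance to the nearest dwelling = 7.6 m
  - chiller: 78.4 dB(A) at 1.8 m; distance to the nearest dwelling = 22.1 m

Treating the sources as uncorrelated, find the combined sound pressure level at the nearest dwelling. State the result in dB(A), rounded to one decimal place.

71.6 dB(A)

First find each source's level at the receiver (point-source: −20·log₁₀(r/r_ref)), then combine on an intensity basis.
refrigeration condenser: 74.9 − 20·log₁₀(8.7/1.8) = 74.9 − 13.68 = 61.22 dB(A).
cooling tower: 82.9 − 20·log₁₀(19.8/1.8) = 82.9 − 20.83 = 62.07 dB(A).
blower: 82.9 − 20·log₁₀(7.6/1.8) = 82.9 − 12.51 = 70.39 dB(A).
chiller: 78.4 − 20·log₁₀(22.1/1.8) = 78.4 − 21.78 = 56.62 dB(A).
Σ 10^(L/10) = 1.433e+07 → L_total = 10·log₁₀(1.433e+07) = 71.56 dB(A).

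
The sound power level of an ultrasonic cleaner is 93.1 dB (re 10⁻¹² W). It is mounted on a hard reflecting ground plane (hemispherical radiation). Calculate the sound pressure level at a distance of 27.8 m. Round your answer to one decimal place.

Free-field hemispherical radiation: L_p = L_w − 10·log₁₀(2π·r²), r = 27.8 m.
2π·r² = 4856 m², 10·log₁₀ of that is 36.863 dB.
L_p = 93.1 − 36.863 = 56.24 dB.

56.2 dB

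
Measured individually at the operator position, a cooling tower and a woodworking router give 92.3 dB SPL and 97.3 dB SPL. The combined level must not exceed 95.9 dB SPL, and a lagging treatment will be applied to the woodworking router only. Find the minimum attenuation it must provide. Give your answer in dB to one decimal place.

3.9 dB

Fixed contribution from the other source: Σ 10^(L/10) = 10^(92.3/10) = 1.698e+09 (92.30 dB SPL).
The limit corresponds to 10^(95.9/10) = 3.890e+09; subtracting the fixed part leaves 2.192e+09 for the woodworking router, i.e. 93.41 dB SPL.
Required insertion loss = 97.3 − 93.41 = 3.89 dB.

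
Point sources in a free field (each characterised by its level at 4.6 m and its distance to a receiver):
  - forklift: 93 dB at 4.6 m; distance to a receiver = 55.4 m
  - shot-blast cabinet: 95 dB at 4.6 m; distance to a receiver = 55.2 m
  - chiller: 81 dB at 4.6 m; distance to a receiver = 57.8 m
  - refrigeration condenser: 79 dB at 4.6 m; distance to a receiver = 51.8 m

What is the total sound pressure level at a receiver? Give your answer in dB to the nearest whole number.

Propagate each source to the receiver with L = L_ref − 20·log₁₀(r/r_ref), then add intensities.
forklift: 93 − 20·log₁₀(55.4/4.6) = 93 − 21.62 = 71.38 dB.
shot-blast cabinet: 95 − 20·log₁₀(55.2/4.6) = 95 − 21.58 = 73.42 dB.
chiller: 81 − 20·log₁₀(57.8/4.6) = 81 − 21.98 = 59.02 dB.
refrigeration condenser: 79 − 20·log₁₀(51.8/4.6) = 79 − 21.03 = 57.97 dB.
Σ 10^(L/10) = 3.714e+07 → L_total = 10·log₁₀(3.714e+07) = 75.70 dB.

76 dB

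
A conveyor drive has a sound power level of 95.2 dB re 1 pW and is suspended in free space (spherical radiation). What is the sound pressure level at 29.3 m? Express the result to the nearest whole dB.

55 dB

The power spreads over a sphere of area 4π·r², so L_p = L_w − 10·log₁₀(4π·r²).
4π·r² = 1.079e+04 m², 10·log₁₀ of that is 40.329 dB.
L_p = 95.2 − 40.329 = 54.87 dB.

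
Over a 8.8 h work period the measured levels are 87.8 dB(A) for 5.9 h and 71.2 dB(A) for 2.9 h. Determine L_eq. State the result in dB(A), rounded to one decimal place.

86.1 dB(A)

The energy average is taken in the linear domain: L_eq = 10·log₁₀[(Σ tᵢ·10^(Lᵢ/10))/T], T = 8.8 h.
Σ tᵢ·10^(Lᵢ/10) = 5.9·10^(87.8/10) + 2.9·10^(71.2/10) = 3.593e+09.
L_eq = 10·log₁₀(3.593e+09/8.8) = 86.11 dB(A).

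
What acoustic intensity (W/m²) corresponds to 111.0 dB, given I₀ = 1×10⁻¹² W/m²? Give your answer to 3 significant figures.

0.126 W/m²

L = 10·log₁₀(I/I₀) ⇒ I = I₀·10^(L/10) = 10⁻¹² × 10^11.10.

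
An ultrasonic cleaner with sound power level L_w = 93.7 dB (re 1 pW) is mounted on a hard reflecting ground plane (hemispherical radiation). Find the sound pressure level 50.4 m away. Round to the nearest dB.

52 dB

The power spreads over a hemisphere of area 2π·r², so L_p = L_w − 10·log₁₀(2π·r²).
2π·r² = 1.596e+04 m², 10·log₁₀ of that is 42.030 dB.
L_p = 93.7 − 42.030 = 51.67 dB.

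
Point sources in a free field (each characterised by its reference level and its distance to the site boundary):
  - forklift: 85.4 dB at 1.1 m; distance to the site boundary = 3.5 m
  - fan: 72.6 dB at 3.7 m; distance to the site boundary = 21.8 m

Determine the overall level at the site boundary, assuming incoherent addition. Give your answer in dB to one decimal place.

75.4 dB

First find each source's level at the receiver (point-source: −20·log₁₀(r/r_ref)), then combine on an intensity basis.
forklift: 85.4 − 20·log₁₀(3.5/1.1) = 85.4 − 10.05 = 75.35 dB.
fan: 72.6 − 20·log₁₀(21.8/3.7) = 72.6 − 15.41 = 57.19 dB.
Σ 10^(L/10) = 3.477e+07 → L_total = 10·log₁₀(3.477e+07) = 75.41 dB.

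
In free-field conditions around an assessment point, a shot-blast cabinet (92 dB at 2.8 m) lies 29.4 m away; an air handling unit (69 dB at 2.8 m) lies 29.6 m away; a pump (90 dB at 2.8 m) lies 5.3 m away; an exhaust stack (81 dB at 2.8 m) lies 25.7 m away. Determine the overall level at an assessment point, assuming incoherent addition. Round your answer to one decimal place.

First find each source's level at the receiver (point-source: −20·log₁₀(r/r_ref)), then combine on an intensity basis.
shot-blast cabinet: 92 − 20·log₁₀(29.4/2.8) = 92 − 20.42 = 71.58 dB.
air handling unit: 69 − 20·log₁₀(29.6/2.8) = 69 − 20.48 = 48.52 dB.
pump: 90 − 20·log₁₀(5.3/2.8) = 90 − 5.54 = 84.46 dB.
exhaust stack: 81 − 20·log₁₀(25.7/2.8) = 81 − 19.26 = 61.74 dB.
Σ 10^(L/10) = 2.950e+08 → L_total = 10·log₁₀(2.950e+08) = 84.70 dB.

84.7 dB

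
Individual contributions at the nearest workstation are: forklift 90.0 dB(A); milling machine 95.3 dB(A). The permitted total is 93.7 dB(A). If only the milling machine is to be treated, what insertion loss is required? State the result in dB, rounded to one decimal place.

4.0 dB

The untreated sources together contribute 10^(90.0/10) = 1.000e+09, i.e. 90.00 dB(A).
To meet 93.7 dB(A) overall, the treated milling machine may contribute at most 10^(93.7/10) − 1.000e+09 = 1.344e+09, i.e. 91.28 dB(A).
So the milling machine must be reduced from 95.3 to 91.28 dB(A): IL = 4.02 dB.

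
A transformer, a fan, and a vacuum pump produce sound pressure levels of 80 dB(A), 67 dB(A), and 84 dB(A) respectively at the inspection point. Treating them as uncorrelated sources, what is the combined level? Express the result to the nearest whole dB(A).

86 dB(A)

Incoherent sources combine by intensity addition: L_total = 10·log₁₀(Σ 10^(L_i/10)).
Σ 10^(L/10) = 10^(80/10) + 10^(67/10) + 10^(84/10) = 3.562e+08.
L_total = 10·log₁₀(3.562e+08) = 85.52 dB(A).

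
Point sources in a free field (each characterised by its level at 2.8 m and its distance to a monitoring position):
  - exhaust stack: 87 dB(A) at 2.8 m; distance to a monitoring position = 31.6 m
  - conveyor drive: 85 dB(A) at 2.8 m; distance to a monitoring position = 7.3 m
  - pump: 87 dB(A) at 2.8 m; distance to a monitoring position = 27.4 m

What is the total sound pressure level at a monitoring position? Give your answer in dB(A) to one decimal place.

77.5 dB(A)

Apply inverse-square spreading to bring every level to the receiver, then sum 10^(L/10).
exhaust stack: 87 − 20·log₁₀(31.6/2.8) = 87 − 21.05 = 65.95 dB(A).
conveyor drive: 85 − 20·log₁₀(7.3/2.8) = 85 − 8.32 = 76.68 dB(A).
pump: 87 − 20·log₁₀(27.4/2.8) = 87 − 19.81 = 67.19 dB(A).
Σ 10^(L/10) = 5.569e+07 → L_total = 10·log₁₀(5.569e+07) = 77.46 dB(A).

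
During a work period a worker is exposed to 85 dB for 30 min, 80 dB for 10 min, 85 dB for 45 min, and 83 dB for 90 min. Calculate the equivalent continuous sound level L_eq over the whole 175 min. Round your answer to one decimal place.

83.9 dB

L_eq = 10·log₁₀[(1/T)·Σ tᵢ·10^(Lᵢ/10)] with T = 175 min.
Σ tᵢ·10^(Lᵢ/10) = 30·10^(85/10) + 10·10^(80/10) + 45·10^(85/10) + 90·10^(83/10) = 4.267e+10.
L_eq = 10·log₁₀(4.267e+10/175) = 83.87 dB.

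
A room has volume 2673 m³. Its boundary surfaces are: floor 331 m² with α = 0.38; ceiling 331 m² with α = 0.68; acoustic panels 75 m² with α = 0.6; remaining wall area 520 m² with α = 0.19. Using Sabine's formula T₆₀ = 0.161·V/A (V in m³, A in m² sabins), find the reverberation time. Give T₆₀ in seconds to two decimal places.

A = Σ Sᵢαᵢ = 331·0.38 + 331·0.68 + 75·0.6 + 520·0.19 = 494.66 m².
T₆₀ = 0.161 × 2673 / 494.66 = 0.870 s.

0.87 s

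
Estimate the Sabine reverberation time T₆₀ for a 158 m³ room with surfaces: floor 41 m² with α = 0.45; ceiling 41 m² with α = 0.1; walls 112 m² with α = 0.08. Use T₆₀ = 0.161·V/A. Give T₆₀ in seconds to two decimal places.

0.81 s

Total absorption A = 41·0.45 + 41·0.1 + 112·0.08 = 31.51 m² sabins.
T₆₀ = 0.161 × 158 / 31.51 = 0.807 s.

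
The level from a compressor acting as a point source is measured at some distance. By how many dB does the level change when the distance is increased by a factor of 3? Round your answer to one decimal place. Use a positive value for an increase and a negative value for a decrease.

-9.5 dB

A point source loses 6 dB per doubling of distance; generally ΔL = −20·log₁₀(r₂/r₁).
ΔL = −20·log₁₀(3) = -9.54 dB.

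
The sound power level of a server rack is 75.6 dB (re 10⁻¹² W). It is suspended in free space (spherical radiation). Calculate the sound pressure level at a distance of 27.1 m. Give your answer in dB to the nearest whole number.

36 dB

Free-field spherical radiation: L_p = L_w − 10·log₁₀(4π·r²), r = 27.1 m.
4π·r² = 9229 m², 10·log₁₀ of that is 39.651 dB.
L_p = 75.6 − 39.651 = 35.95 dB.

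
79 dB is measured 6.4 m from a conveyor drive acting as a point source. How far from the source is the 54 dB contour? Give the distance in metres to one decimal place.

Point-source spreading drops the level by 20·log₁₀(r₂/r₁); inverting, r₂/r₁ = 10^(ΔL/20).
r₂ = 6.4·10^((79−54)/20) = 6.4·10^(25.0/20) = 113.81 m.

113.8 m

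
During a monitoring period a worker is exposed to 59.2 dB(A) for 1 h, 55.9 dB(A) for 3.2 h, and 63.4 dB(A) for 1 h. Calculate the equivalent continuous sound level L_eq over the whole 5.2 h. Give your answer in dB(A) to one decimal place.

The energy average is taken in the linear domain: L_eq = 10·log₁₀[(Σ tᵢ·10^(Lᵢ/10))/T], T = 5.2 h.
Σ tᵢ·10^(Lᵢ/10) = 1·10^(59.2/10) + 3.2·10^(55.9/10) + 1·10^(63.4/10) = 4.264e+06.
L_eq = 10·log₁₀(4.264e+06/5.2) = 59.14 dB(A).

59.1 dB(A)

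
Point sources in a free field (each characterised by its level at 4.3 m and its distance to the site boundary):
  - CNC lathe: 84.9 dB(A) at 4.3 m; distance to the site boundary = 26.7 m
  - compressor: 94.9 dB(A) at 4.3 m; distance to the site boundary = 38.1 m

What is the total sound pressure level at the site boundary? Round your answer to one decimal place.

76.8 dB(A)

First find each source's level at the receiver (point-source: −20·log₁₀(r/r_ref)), then combine on an intensity basis.
CNC lathe: 84.9 − 20·log₁₀(26.7/4.3) = 84.9 − 15.86 = 69.04 dB(A).
compressor: 94.9 − 20·log₁₀(38.1/4.3) = 94.9 − 18.95 = 75.95 dB(A).
Σ 10^(L/10) = 4.738e+07 → L_total = 10·log₁₀(4.738e+07) = 76.76 dB(A).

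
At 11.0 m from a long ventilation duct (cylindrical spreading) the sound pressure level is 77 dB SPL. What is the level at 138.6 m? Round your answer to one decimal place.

66.0 dB SPL

For a line source, L₂ = L₁ − 10·log₁₀(r₂/r₁).
L₂ = 77 − 10·log₁₀(138.6/11.0) = 77 − 11.004 = 66.00 dB SPL.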